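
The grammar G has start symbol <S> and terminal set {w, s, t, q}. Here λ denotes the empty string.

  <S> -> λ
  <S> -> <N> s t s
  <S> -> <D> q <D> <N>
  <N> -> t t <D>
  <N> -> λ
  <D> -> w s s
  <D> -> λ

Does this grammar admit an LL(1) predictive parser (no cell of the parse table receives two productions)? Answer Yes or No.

FIRST(<S>) = {λ, q, s, t, w}
FIRST(<N>) = {λ, t}
FIRST(<D>) = {λ, w}
FOLLOW(<S>) = {$}
FOLLOW(<N>) = {$, s}
FOLLOW(<D>) = {$, q, s, t}
Each cell of M receives at most one production.

Yes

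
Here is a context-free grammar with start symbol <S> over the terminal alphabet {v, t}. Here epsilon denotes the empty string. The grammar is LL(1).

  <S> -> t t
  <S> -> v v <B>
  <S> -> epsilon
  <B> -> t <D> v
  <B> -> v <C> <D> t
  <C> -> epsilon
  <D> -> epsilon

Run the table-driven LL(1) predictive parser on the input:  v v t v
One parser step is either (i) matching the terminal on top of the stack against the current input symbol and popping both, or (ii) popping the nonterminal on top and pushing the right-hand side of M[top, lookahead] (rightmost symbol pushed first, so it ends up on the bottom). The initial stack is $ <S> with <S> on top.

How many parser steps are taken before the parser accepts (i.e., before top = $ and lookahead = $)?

     Stack      Input      Action
  1  $ <S>      v v t v $  expand <S> -> v v <B>
  2  $ <B> v v  v v t v $  match v
  3  $ <B> v    v t v $    match v
  4  $ <B>      t v $      expand <B> -> t <D> v
  5  $ v <D> t  t v $      match t
  6  $ v <D>    v $        expand <D> -> epsilon
  7  $ v        v $        match v
Accept reached after 7 steps.

7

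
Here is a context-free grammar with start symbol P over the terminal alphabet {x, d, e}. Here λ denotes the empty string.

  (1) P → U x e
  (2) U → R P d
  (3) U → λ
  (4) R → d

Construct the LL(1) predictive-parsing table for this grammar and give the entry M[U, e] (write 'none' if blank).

FIRST(R) = {d}
FIRST(U) = {λ, d}  (via R P d)
FIRST(P) = {d, x}  (via U x e)
FOLLOW(P) includes $ since P is the start symbol.
FOLLOW(U): in P→U x e, U is followed by x e with FIRST {x}. Thus FOLLOW(U) = {x}.
For U → R P d: FIRST(R P d) = {d}, so it goes in M[U, t] for t ∈ {d}.
For U → λ: FIRST(λ) = {λ}, so it goes in M[U, t] for t ∈ {}; since λ ∈ FIRST, also for every t ∈ FOLLOW(U) = {x}.
None of these place a production in M[U, e].

none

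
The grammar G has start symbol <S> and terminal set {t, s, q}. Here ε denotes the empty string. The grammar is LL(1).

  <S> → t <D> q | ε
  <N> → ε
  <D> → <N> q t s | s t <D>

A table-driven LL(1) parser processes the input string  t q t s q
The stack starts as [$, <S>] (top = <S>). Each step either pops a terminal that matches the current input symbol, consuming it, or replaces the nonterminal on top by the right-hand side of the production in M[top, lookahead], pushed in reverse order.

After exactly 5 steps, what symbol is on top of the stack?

     Stack          Input        Action
  1  $ <S>          t q t s q $  expand <S> → t <D> q
  2  $ q <D> t      t q t s q $  match t
  3  $ q <D>        q t s q $    expand <D> → <N> q t s
  4  $ q s t q <N>  q t s q $    expand <N> → ε
  5  $ q s t q      q t s q $    match q
Stack after step 5: $ q s t (top = t).

t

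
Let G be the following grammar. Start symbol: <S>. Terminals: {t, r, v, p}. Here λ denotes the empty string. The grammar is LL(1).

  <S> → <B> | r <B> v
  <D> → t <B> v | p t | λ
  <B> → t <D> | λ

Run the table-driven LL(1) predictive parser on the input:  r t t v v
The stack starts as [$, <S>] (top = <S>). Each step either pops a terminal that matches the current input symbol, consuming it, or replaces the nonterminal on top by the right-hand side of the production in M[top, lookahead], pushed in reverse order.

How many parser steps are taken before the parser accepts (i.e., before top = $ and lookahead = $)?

9

step 1: stack=$ <S>  input=r t t v v $  — expand <S> → r <B> v
step 2: stack=$ v <B> r  input=r t t v v $  — match r
step 3: stack=$ v <B>  input=t t v v $  — expand <B> → t <D>
step 4: stack=$ v <D> t  input=t t v v $  — match t
step 5: stack=$ v <D>  input=t v v $  — expand <D> → t <B> v
step 6: stack=$ v v <B> t  input=t v v $  — match t
step 7: stack=$ v v <B>  input=v v $  — expand <B> → λ
step 8: stack=$ v v  input=v v $  — match v
step 9: stack=$ v  input=v $  — match v
Accept reached after 9 steps.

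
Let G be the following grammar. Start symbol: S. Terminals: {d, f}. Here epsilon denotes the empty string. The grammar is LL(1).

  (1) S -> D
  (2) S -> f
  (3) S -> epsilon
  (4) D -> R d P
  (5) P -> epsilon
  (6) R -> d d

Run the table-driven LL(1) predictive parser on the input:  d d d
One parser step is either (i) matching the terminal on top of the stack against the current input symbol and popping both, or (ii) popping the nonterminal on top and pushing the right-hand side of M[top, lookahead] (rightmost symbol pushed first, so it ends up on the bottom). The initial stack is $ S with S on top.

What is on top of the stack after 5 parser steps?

d

     Stack      Input    Action
  1  $ S        d d d $  expand S -> D
  2  $ D        d d d $  expand D -> R d P
  3  $ P d R    d d d $  expand R -> d d
  4  $ P d d d  d d d $  match d
  5  $ P d d    d d $    match d
Stack after step 5: $ P d (top = d).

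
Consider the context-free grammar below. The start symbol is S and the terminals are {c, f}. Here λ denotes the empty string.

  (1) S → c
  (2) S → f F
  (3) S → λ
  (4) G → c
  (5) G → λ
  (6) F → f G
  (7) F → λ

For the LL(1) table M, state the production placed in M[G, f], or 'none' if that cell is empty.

none

FIRST(S): from S→c we get {c}; from S→f F we get {f}; from S→λ we get {λ}. So FIRST(S) = {λ, c, f}.
FIRST(G): from G→c we get {c}; from G→λ we get {λ}. So FIRST(G) = {λ, c}.
FIRST(F): from F→f G we get {f}; from F→λ we get {λ}. So FIRST(F) = {λ, f}.
FOLLOW(S) includes $ since S is the start symbol.
FOLLOW(F): in S→f F, the suffix after F is empty, so FOLLOW(F) ⊇ FOLLOW(S) = {$}. Thus FOLLOW(F) = {$}.
FOLLOW(G): in F→f G, the suffix after G is empty, so FOLLOW(G) ⊇ FOLLOW(F) = {$}. Thus FOLLOW(G) = {$}.
For G → c: FIRST(c) = {c}, so it goes in M[G, t] for t ∈ {c}.
For G → λ: FIRST(λ) = {λ}, so it goes in M[G, t] for t ∈ {}; since λ ∈ FIRST, also for every t ∈ FOLLOW(G) = {$}.
None of these place a production in M[G, f].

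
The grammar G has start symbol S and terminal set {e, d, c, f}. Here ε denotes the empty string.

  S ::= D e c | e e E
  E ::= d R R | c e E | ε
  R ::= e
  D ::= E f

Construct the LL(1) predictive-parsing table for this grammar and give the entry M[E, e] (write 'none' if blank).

none

FIRST(E) = {ε, c, d}
FIRST(R) = {e}
FIRST(D) = {c, d, f}  (via E f)
FIRST(S) = {c, d, e, f}  (via D e c)
FOLLOW(S) includes $ since S is the start symbol.
FOLLOW(S): S appears on no right-hand side. Thus FOLLOW(S) = {$}.
FOLLOW(E): in S::=e e E, the suffix after E is empty, so FOLLOW(E) ⊇ FOLLOW(S) = {$}; in E::=c e E, the suffix after E is empty (adds nothing new); in D::=E f, E is followed by f with FIRST {f}. Thus FOLLOW(E) = {$, f}.
For E ::= d R R: FIRST(d R R) = {d}, so it goes in M[E, t] for t ∈ {d}.
For E ::= c e E: FIRST(c e E) = {c}, so it goes in M[E, t] for t ∈ {c}.
For E ::= ε: FIRST(ε) = {ε}, so it goes in M[E, t] for t ∈ {}; since ε ∈ FIRST, also for every t ∈ FOLLOW(E) = {$, f}.
None of these place a production in M[E, e].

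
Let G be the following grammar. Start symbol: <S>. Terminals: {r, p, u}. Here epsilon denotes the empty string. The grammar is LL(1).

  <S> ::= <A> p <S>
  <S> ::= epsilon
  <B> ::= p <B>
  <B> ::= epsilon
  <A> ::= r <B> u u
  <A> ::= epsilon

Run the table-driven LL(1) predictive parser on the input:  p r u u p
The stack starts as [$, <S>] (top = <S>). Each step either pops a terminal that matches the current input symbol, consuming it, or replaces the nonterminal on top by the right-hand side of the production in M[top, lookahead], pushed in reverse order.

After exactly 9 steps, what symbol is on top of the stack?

step 1: stack=$ <S>  input=p r u u p $  — expand <S> ::= <A> p <S>
step 2: stack=$ <S> p <A>  input=p r u u p $  — expand <A> ::= epsilon
step 3: stack=$ <S> p  input=p r u u p $  — match p
step 4: stack=$ <S>  input=r u u p $  — expand <S> ::= <A> p <S>
step 5: stack=$ <S> p <A>  input=r u u p $  — expand <A> ::= r <B> u u
step 6: stack=$ <S> p u u <B> r  input=r u u p $  — match r
step 7: stack=$ <S> p u u <B>  input=u u p $  — expand <B> ::= epsilon
step 8: stack=$ <S> p u u  input=u u p $  — match u
step 9: stack=$ <S> p u  input=u p $  — match u
Stack after step 9: $ <S> p (top = p).

p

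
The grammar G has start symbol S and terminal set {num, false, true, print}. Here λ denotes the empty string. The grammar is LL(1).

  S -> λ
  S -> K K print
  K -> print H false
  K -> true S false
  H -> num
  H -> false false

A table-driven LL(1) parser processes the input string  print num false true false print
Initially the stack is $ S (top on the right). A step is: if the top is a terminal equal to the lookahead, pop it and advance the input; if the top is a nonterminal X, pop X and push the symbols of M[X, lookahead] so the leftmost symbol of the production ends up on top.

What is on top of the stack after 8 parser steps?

     Stack                    Input                               Action
  1  $ S                      print num false true false print $  expand S -> K K print
  2  $ print K K              print num false true false print $  expand K -> print H false
  3  $ print K false H print  print num false true false print $  match print
  4  $ print K false H        num false true false print $        expand H -> num
  5  $ print K false num      num false true false print $        match num
  6  $ print K false          false true false print $            match false
  7  $ print K                true false print $                  expand K -> true S false
  8  $ print false S true     true false print $                  match true
Stack after step 8: $ print false S (top = S).

S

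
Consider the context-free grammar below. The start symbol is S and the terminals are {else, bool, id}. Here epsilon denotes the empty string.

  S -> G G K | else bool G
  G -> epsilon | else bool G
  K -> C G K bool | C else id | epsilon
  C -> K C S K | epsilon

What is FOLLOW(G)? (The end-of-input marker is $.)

{$, bool, else}

FIRST(G): from G->epsilon we get {epsilon}; from G->else bool G we get {else}. So FIRST(G) = {epsilon, else}.
FIRST(S): from S->G G K we get {epsilon, bool, else}; from S->else bool G we get {else}. So FIRST(S) = {epsilon, bool, else}.
FIRST(K): from K->C G K bool we get {bool, else}; from K->C else id we get {bool, else}; from K->epsilon we get {epsilon}. So FIRST(K) = {epsilon, bool, else}.
FIRST(C): from C->K C S K we get {epsilon, bool, else}; from C->epsilon we get {epsilon}. So FIRST(C) = {epsilon, bool, else}.
FOLLOW(S) includes $ since S is the start symbol.
FOLLOW(C): in K->C G K bool, C is followed by G K bool with FIRST {bool, else}; in K->C else id, C is followed by else id with FIRST {else}; in C->K C S K, C is followed by S K with FIRST {epsilon, bool, else}; in C->K C S K, the suffix after C is nullable (adds nothing new). Thus FOLLOW(C) = {bool, else}.
FOLLOW(S): in C->K C S K, S is followed by K with FIRST {epsilon, bool, else}; in C->K C S K, the suffix after S is nullable, so FOLLOW(S) ⊇ FOLLOW(C) = {bool, else}. Thus FOLLOW(S) = {$, bool, else}.
FOLLOW(G): in S->G G K (occurrence 1), G is followed by G K with FIRST {epsilon, bool, else}; in S->G G K (occurrence 1), the suffix after G is nullable, so FOLLOW(G) ⊇ FOLLOW(S) = {$, bool, else}; in S->G G K (occurrence 2), G is followed by K with FIRST {epsilon, bool, else}; in S->G G K (occurrence 2), the suffix after G is nullable, so FOLLOW(G) ⊇ FOLLOW(S) = {$, bool, else}; in S->else bool G, the suffix after G is empty, so FOLLOW(G) ⊇ FOLLOW(S) = {$, bool, else}; in G->else bool G, the suffix after G is empty (adds nothing new); in K->C G K bool, G is followed by K bool with FIRST {bool, else}. Thus FOLLOW(G) = {$, bool, else}.
FOLLOW(K): in S->G G K, the suffix after K is empty, so FOLLOW(K) ⊇ FOLLOW(S) = {$, bool, else}; in K->C G K bool, K is followed by bool with FIRST {bool}; in C->K C S K (occurrence 1), K is followed by C S K with FIRST {epsilon, bool, else}; in C->K C S K (occurrence 1), the suffix after K is nullable, so FOLLOW(K) ⊇ FOLLOW(C) = {bool, else}; in C->K C S K (occurrence 2), the suffix after K is empty, so FOLLOW(K) ⊇ FOLLOW(C) = {bool, else}. Thus FOLLOW(K) = {$, bool, else}.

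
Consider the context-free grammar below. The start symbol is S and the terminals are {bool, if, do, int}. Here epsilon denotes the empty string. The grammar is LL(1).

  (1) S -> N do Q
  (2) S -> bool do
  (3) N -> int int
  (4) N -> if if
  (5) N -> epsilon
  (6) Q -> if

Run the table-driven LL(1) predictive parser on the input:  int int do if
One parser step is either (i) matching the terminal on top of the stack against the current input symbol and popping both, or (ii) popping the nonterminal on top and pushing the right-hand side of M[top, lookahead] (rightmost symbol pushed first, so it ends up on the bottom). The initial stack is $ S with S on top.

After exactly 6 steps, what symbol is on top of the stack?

step 1: stack=$ S  input=int int do if $  — expand S -> N do Q
step 2: stack=$ Q do N  input=int int do if $  — expand N -> int int
step 3: stack=$ Q do int int  input=int int do if $  — match int
step 4: stack=$ Q do int  input=int do if $  — match int
step 5: stack=$ Q do  input=do if $  — match do
step 6: stack=$ Q  input=if $  — expand Q -> if
Stack after step 6: $ if (top = if).

if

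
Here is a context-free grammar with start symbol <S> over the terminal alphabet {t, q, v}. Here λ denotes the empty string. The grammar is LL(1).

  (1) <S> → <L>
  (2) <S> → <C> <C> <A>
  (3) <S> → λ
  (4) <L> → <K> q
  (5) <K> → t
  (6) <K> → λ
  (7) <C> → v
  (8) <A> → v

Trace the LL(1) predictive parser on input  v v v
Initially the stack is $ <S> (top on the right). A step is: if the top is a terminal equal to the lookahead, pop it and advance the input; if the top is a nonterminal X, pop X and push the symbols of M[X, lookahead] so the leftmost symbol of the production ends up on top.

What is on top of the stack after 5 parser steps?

<A>

step 1: stack=$ <S>  input=v v v $  — expand <S> → <C> <C> <A>
step 2: stack=$ <A> <C> <C>  input=v v v $  — expand <C> → v
step 3: stack=$ <A> <C> v  input=v v v $  — match v
step 4: stack=$ <A> <C>  input=v v $  — expand <C> → v
step 5: stack=$ <A> v  input=v v $  — match v
Stack after step 5: $ <A> (top = <A>).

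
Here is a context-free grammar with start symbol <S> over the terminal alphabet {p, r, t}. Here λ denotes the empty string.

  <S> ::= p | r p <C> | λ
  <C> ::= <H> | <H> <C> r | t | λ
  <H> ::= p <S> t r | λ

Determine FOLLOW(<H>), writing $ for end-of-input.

FIRST(<S>) = {λ, p, r}
FIRST(<H>) = {λ, p}
FIRST(<C>) = {λ, p, r, t}  (via <H>, <H> <C> r)
FOLLOW(<S>) includes $ since <S> is the start symbol.
FOLLOW(<S>): in <H>::=p <S> t r, <S> is followed by t r with FIRST {t}. Thus FOLLOW(<S>) = {$, t}.
FOLLOW(<C>): in <S>::=r p <C>, the suffix after <C> is empty, so FOLLOW(<C>) ⊇ FOLLOW(<S>) = {$, t}; in <C>::=<H> <C> r, <C> is followed by r with FIRST {r}. Thus FOLLOW(<C>) = {$, r, t}.
FOLLOW(<H>): in <C>::=<H>, the suffix after <H> is empty, so FOLLOW(<H>) ⊇ FOLLOW(<C>) = {$, r, t}; in <C>::=<H> <C> r, <H> is followed by <C> r with FIRST {p, r, t}. Thus FOLLOW(<H>) = {$, p, r, t}.

{$, p, r, t}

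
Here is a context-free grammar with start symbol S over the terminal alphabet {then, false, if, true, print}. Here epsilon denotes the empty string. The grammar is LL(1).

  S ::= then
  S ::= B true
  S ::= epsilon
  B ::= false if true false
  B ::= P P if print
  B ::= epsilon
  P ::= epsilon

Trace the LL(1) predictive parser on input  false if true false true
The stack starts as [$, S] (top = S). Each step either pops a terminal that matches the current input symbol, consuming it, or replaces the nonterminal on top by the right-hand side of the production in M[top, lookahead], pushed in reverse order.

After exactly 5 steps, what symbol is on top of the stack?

false

step 1: stack=$ S  input=false if true false true $  — expand S ::= B true
step 2: stack=$ true B  input=false if true false true $  — expand B ::= false if true false
step 3: stack=$ true false true if false  input=false if true false true $  — match false
step 4: stack=$ true false true if  input=if true false true $  — match if
step 5: stack=$ true false true  input=true false true $  — match true
Stack after step 5: $ true false (top = false).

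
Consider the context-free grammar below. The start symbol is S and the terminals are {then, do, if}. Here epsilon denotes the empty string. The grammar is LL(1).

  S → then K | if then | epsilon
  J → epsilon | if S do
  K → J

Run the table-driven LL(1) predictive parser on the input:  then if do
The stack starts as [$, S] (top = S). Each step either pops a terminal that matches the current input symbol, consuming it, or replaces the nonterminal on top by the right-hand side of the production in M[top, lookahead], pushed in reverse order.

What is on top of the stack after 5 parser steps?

step 1: stack=$ S  input=then if do $  — expand S → then K
step 2: stack=$ K then  input=then if do $  — match then
step 3: stack=$ K  input=if do $  — expand K → J
step 4: stack=$ J  input=if do $  — expand J → if S do
step 5: stack=$ do S if  input=if do $  — match if
Stack after step 5: $ do S (top = S).

S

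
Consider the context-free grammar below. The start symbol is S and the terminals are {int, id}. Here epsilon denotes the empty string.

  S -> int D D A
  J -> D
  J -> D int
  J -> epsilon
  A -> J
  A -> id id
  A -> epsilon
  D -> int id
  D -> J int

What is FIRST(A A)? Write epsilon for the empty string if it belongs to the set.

FIRST(S) = {int}
FIRST(J) = {epsilon, int}  (via D, D int)
FIRST(A) = {epsilon, id, int}  (via J)
FIRST(D) = {int}  (via J int)
FIRST(A A): take FIRST of each symbol in turn, carrying on past any symbol whose FIRST contains epsilon; result {epsilon, id, int}.

{epsilon, id, int}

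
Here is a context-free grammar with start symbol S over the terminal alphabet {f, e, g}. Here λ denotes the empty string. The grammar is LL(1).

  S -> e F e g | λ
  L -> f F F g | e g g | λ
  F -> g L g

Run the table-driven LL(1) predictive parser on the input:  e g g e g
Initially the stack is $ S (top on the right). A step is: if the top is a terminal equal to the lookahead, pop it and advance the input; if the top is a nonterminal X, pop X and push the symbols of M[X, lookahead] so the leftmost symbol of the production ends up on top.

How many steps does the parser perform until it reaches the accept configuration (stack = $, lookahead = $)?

8

step 1: stack=$ S  input=e g g e g $  — expand S -> e F e g
step 2: stack=$ g e F e  input=e g g e g $  — match e
step 3: stack=$ g e F  input=g g e g $  — expand F -> g L g
step 4: stack=$ g e g L g  input=g g e g $  — match g
step 5: stack=$ g e g L  input=g e g $  — expand L -> λ
step 6: stack=$ g e g  input=g e g $  — match g
step 7: stack=$ g e  input=e g $  — match e
step 8: stack=$ g  input=g $  — match g
Accept reached after 8 steps.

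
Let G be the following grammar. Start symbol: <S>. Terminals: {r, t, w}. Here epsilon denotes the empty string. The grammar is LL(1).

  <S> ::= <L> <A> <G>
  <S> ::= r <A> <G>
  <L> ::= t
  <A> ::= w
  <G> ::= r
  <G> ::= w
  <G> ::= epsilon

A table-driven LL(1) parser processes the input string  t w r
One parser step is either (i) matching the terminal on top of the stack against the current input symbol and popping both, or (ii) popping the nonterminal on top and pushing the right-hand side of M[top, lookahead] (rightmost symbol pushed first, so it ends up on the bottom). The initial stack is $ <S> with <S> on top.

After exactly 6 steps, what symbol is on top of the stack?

r

     Stack          Input    Action
  1  $ <S>          t w r $  expand <S> ::= <L> <A> <G>
  2  $ <G> <A> <L>  t w r $  expand <L> ::= t
  3  $ <G> <A> t    t w r $  match t
  4  $ <G> <A>      w r $    expand <A> ::= w
  5  $ <G> w        w r $    match w
  6  $ <G>          r $      expand <G> ::= r
Stack after step 6: $ r (top = r).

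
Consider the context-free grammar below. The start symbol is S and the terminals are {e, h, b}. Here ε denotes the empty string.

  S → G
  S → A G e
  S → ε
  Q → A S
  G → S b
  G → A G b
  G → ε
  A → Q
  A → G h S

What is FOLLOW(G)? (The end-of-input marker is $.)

FIRST(S): from S→G we get {ε, b, h}; from S→A G e we get {b, h}; from S→ε we get {ε}. So FIRST(S) = {ε, b, h}.
FIRST(Q): from Q→A S we get {b, h}. So FIRST(Q) = {b, h}.
FIRST(G): from G→S b we get {b, h}; from G→A G b we get {b, h}; from G→ε we get {ε}. So FIRST(G) = {ε, b, h}.
FIRST(A): from A→Q we get {b, h}; from A→G h S we get {b, h}. So FIRST(A) = {b, h}.
FOLLOW(S) includes $ since S is the start symbol.
FOLLOW(S): in Q→A S, the suffix after S is empty, so FOLLOW(S) ⊇ FOLLOW(Q) = {b, e, h}; in G→S b, S is followed by b with FIRST {b}; in A→G h S, the suffix after S is empty, so FOLLOW(S) ⊇ FOLLOW(A) = {b, e, h}. Thus FOLLOW(S) = {$, b, e, h}.
FOLLOW(G): in S→G, the suffix after G is empty, so FOLLOW(G) ⊇ FOLLOW(S) = {$, b, e, h}; in S→A G e, G is followed by e with FIRST {e}; in G→A G b, G is followed by b with FIRST {b}; in A→G h S, G is followed by h S with FIRST {h}. Thus FOLLOW(G) = {$, b, e, h}.
FOLLOW(Q): in A→Q, the suffix after Q is empty, so FOLLOW(Q) ⊇ FOLLOW(A) = {b, e, h}. Thus FOLLOW(Q) = {b, e, h}.
FOLLOW(A): in S→A G e, A is followed by G e with FIRST {b, e, h}; in Q→A S, A is followed by S with FIRST {ε, b, h}; in Q→A S, the suffix after A is nullable, so FOLLOW(A) ⊇ FOLLOW(Q) = {b, e, h}; in G→A G b, A is followed by G b with FIRST {b, h}. Thus FOLLOW(A) = {b, e, h}.

{$, b, e, h}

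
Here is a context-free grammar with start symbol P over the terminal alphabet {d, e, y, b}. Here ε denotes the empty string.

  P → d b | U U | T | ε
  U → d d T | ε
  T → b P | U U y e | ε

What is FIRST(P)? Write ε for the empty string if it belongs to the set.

FIRST(U) = {ε, d}
FIRST(T) = {ε, b, d, y}  (via U U y e)
FIRST(P) = {ε, b, d, y}  (via U U, T)

{ε, b, d, y}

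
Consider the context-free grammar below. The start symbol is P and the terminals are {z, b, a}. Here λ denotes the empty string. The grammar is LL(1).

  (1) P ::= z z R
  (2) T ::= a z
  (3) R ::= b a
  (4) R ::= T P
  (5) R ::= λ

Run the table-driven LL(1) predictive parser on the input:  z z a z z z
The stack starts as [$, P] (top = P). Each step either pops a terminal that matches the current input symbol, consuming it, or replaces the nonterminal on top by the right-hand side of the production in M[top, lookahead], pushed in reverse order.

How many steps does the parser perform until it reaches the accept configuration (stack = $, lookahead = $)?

step 1: stack=$ P  input=z z a z z z $  — expand P ::= z z R
step 2: stack=$ R z z  input=z z a z z z $  — match z
step 3: stack=$ R z  input=z a z z z $  — match z
step 4: stack=$ R  input=a z z z $  — expand R ::= T P
step 5: stack=$ P T  input=a z z z $  — expand T ::= a z
step 6: stack=$ P z a  input=a z z z $  — match a
step 7: stack=$ P z  input=z z z $  — match z
step 8: stack=$ P  input=z z $  — expand P ::= z z R
step 9: stack=$ R z z  input=z z $  — match z
step 10: stack=$ R z  input=z $  — match z
step 11: stack=$ R  input=$  — expand R ::= λ
Accept reached after 11 steps.

11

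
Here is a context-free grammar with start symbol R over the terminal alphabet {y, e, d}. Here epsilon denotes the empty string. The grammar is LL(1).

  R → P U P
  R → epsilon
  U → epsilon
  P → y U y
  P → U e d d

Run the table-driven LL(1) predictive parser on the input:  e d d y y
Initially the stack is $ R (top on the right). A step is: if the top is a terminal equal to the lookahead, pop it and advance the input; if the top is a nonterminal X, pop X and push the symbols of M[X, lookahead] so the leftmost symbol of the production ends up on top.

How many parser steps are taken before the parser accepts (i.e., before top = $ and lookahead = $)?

step 1: stack=$ R  input=e d d y y $  — expand R → P U P
step 2: stack=$ P U P  input=e d d y y $  — expand P → U e d d
step 3: stack=$ P U d d e U  input=e d d y y $  — expand U → epsilon
step 4: stack=$ P U d d e  input=e d d y y $  — match e
step 5: stack=$ P U d d  input=d d y y $  — match d
step 6: stack=$ P U d  input=d y y $  — match d
step 7: stack=$ P U  input=y y $  — expand U → epsilon
step 8: stack=$ P  input=y y $  — expand P → y U y
step 9: stack=$ y U y  input=y y $  — match y
step 10: stack=$ y U  input=y $  — expand U → epsilon
step 11: stack=$ y  input=y $  — match y
Accept reached after 11 steps.

11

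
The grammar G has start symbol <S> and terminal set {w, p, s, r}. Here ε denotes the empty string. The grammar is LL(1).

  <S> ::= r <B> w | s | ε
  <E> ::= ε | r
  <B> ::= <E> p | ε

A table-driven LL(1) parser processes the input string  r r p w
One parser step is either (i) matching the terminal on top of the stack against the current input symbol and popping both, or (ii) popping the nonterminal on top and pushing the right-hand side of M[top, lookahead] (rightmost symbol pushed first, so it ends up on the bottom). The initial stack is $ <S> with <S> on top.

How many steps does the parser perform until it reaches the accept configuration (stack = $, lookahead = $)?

step 1: stack=$ <S>  input=r r p w $  — expand <S> ::= r <B> w
step 2: stack=$ w <B> r  input=r r p w $  — match r
step 3: stack=$ w <B>  input=r p w $  — expand <B> ::= <E> p
step 4: stack=$ w p <E>  input=r p w $  — expand <E> ::= r
step 5: stack=$ w p r  input=r p w $  — match r
step 6: stack=$ w p  input=p w $  — match p
step 7: stack=$ w  input=w $  — match w
Accept reached after 7 steps.

7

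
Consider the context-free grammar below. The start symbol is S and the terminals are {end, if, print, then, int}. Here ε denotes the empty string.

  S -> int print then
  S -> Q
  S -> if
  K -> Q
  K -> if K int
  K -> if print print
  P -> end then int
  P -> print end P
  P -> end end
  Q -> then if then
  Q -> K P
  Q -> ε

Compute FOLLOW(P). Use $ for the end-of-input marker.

{$, end, int, print}

FIRST(P): from P->end then int we get {end}; from P->print end P we get {print}; from P->end end we get {end}. So FIRST(P) = {end, print}.
FIRST(S): from S->int print then we get {int}; from S->Q we get {ε, end, if, print, then}; from S->if we get {if}. So FIRST(S) = {ε, end, if, int, print, then}.
FIRST(K): from K->Q we get {ε, end, if, print, then}; from K->if K int we get {if}; from K->if print print we get {if}. So FIRST(K) = {ε, end, if, print, then}.
FIRST(Q): from Q->then if then we get {then}; from Q->K P we get {end, if, print, then}; from Q->ε we get {ε}. So FIRST(Q) = {ε, end, if, print, then}.
FOLLOW(S) includes $ since S is the start symbol.
FOLLOW(S): S appears on no right-hand side. Thus FOLLOW(S) = {$}.
FOLLOW(K): in K->if K int, K is followed by int with FIRST {int}; in Q->K P, K is followed by P with FIRST {end, print}. Thus FOLLOW(K) = {end, int, print}.
FOLLOW(Q): in S->Q, the suffix after Q is empty, so FOLLOW(Q) ⊇ FOLLOW(S) = {$}; in K->Q, the suffix after Q is empty, so FOLLOW(Q) ⊇ FOLLOW(K) = {end, int, print}. Thus FOLLOW(Q) = {$, end, int, print}.
FOLLOW(P): in P->print end P, the suffix after P is empty (adds nothing new); in Q->K P, the suffix after P is empty, so FOLLOW(P) ⊇ FOLLOW(Q) = {$, end, int, print}. Thus FOLLOW(P) = {$, end, int, print}.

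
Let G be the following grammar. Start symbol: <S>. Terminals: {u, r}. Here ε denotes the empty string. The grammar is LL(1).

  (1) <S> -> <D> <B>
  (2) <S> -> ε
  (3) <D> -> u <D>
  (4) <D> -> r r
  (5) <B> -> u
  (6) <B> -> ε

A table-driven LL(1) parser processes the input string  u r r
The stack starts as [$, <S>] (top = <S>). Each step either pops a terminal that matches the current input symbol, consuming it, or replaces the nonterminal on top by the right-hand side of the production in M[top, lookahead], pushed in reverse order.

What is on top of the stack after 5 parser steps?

r

step 1: stack=$ <S>  input=u r r $  — expand <S> -> <D> <B>
step 2: stack=$ <B> <D>  input=u r r $  — expand <D> -> u <D>
step 3: stack=$ <B> <D> u  input=u r r $  — match u
step 4: stack=$ <B> <D>  input=r r $  — expand <D> -> r r
step 5: stack=$ <B> r r  input=r r $  — match r
Stack after step 5: $ <B> r (top = r).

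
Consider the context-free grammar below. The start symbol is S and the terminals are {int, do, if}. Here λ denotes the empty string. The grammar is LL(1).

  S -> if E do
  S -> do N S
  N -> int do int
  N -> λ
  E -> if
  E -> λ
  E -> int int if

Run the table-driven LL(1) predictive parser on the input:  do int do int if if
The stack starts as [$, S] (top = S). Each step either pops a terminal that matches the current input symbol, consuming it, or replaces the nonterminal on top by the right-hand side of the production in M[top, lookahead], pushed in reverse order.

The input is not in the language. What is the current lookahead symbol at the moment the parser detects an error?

step 1: stack=$ S  input=do int do int if if $  — expand S -> do N S
step 2: stack=$ S N do  input=do int do int if if $  — match do
step 3: stack=$ S N  input=int do int if if $  — expand N -> int do int
step 4: stack=$ S int do int  input=int do int if if $  — match int
step 5: stack=$ S int do  input=do int if if $  — match do
step 6: stack=$ S int  input=int if if $  — match int
step 7: stack=$ S  input=if if $  — expand S -> if E do
step 8: stack=$ do E if  input=if if $  — match if
step 9: stack=$ do E  input=if $  — expand E -> if
step 10: stack=$ do if  input=if $  — match if
step 11: stack=$ do  input=$  — error: top is terminal do but lookahead is $

$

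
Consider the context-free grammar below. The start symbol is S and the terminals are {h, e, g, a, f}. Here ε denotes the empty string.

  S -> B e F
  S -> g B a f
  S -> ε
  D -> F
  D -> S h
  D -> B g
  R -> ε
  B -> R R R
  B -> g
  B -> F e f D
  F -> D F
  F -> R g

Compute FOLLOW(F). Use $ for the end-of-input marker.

{$, a, e, g, h}

FIRST(R) = {ε}
FIRST(S) = {ε, e, g, h}  (via B e F)
FIRST(D) = {e, g, h}  (via F, S h, B g)
FIRST(F) = {e, g, h}  (via D F, R g)
FIRST(B) = {ε, e, g, h}  (via R R R, F e f D)
FOLLOW(S) includes $ since S is the start symbol.
FOLLOW(S): in D->S h, S is followed by h with FIRST {h}. Thus FOLLOW(S) = {$, h}.
FOLLOW(B): in S->B e F, B is followed by e F with FIRST {e}; in S->g B a f, B is followed by a f with FIRST {a}; in D->B g, B is followed by g with FIRST {g}. Thus FOLLOW(B) = {a, e, g}.
FOLLOW(D): in B->F e f D, the suffix after D is empty, so FOLLOW(D) ⊇ FOLLOW(B) = {a, e, g}; in F->D F, D is followed by F with FIRST {e, g, h}. Thus FOLLOW(D) = {a, e, g, h}.
FOLLOW(R): in B->R R R (occurrence 1), R is followed by R R with FIRST {ε}; in B->R R R (occurrence 1), the suffix after R is nullable, so FOLLOW(R) ⊇ FOLLOW(B) = {a, e, g}; in B->R R R (occurrence 2), R is followed by R with FIRST {ε}; in B->R R R (occurrence 2), the suffix after R is nullable, so FOLLOW(R) ⊇ FOLLOW(B) = {a, e, g}; in B->R R R (occurrence 3), the suffix after R is empty, so FOLLOW(R) ⊇ FOLLOW(B) = {a, e, g}; in F->R g, R is followed by g with FIRST {g}. Thus FOLLOW(R) = {a, e, g}.
FOLLOW(F): in S->B e F, the suffix after F is empty, so FOLLOW(F) ⊇ FOLLOW(S) = {$, h}; in D->F, the suffix after F is empty, so FOLLOW(F) ⊇ FOLLOW(D) = {a, e, g, h}; in B->F e f D, F is followed by e f D with FIRST {e}; in F->D F, the suffix after F is empty (adds nothing new). Thus FOLLOW(F) = {$, a, e, g, h}.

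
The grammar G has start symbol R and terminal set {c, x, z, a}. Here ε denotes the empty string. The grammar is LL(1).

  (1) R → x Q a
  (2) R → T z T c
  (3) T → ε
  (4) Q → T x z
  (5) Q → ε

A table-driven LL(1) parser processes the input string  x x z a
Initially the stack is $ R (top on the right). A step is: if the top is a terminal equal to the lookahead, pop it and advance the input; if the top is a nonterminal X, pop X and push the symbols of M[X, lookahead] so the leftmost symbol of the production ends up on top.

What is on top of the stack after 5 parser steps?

z

step 1: stack=$ R  input=x x z a $  — expand R → x Q a
step 2: stack=$ a Q x  input=x x z a $  — match x
step 3: stack=$ a Q  input=x z a $  — expand Q → T x z
step 4: stack=$ a z x T  input=x z a $  — expand T → ε
step 5: stack=$ a z x  input=x z a $  — match x
Stack after step 5: $ a z (top = z).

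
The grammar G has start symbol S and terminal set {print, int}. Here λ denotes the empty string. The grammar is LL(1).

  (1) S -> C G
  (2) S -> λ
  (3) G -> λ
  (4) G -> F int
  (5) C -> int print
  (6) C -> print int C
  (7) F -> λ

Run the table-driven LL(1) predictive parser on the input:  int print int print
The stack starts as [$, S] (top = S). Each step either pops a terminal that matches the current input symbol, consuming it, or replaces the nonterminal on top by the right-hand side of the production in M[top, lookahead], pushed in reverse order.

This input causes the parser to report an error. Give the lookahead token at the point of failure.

step 1: stack=$ S  input=int print int print $  — expand S -> C G
step 2: stack=$ G C  input=int print int print $  — expand C -> int print
step 3: stack=$ G print int  input=int print int print $  — match int
step 4: stack=$ G print  input=print int print $  — match print
step 5: stack=$ G  input=int print $  — expand G -> F int
step 6: stack=$ int F  input=int print $  — expand F -> λ
step 7: stack=$ int  input=int print $  — match int
step 8: stack=$  input=print $  — error: stack empty but input remains

print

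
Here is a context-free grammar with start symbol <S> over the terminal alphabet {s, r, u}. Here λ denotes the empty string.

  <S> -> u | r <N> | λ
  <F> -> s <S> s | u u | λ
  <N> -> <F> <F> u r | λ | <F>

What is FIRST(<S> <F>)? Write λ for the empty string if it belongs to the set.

FIRST(<S>): from <S>->u we get {u}; from <S>->r <N> we get {r}; from <S>->λ we get {λ}. So FIRST(<S>) = {λ, r, u}.
FIRST(<F>): from <F>->s <S> s we get {s}; from <F>->u u we get {u}; from <F>->λ we get {λ}. So FIRST(<F>) = {λ, s, u}.
FIRST(<N>): from <N>-><F> <F> u r we get {s, u}; from <N>->λ we get {λ}; from <N>-><F> we get {λ, s, u}. So FIRST(<N>) = {λ, s, u}.
FIRST(<S> <F>): take FIRST of each symbol in turn, carrying on past any symbol whose FIRST contains λ; result {λ, r, s, u}.

{λ, r, s, u}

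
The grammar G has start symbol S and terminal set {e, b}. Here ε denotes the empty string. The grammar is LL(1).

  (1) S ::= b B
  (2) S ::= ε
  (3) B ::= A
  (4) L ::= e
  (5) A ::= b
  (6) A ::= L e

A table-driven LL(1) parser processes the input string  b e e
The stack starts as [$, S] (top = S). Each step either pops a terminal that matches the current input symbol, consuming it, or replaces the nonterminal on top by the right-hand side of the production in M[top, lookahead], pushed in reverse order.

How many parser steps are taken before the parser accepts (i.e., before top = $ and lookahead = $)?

7

step 1: stack=$ S  input=b e e $  — expand S ::= b B
step 2: stack=$ B b  input=b e e $  — match b
step 3: stack=$ B  input=e e $  — expand B ::= A
step 4: stack=$ A  input=e e $  — expand A ::= L e
step 5: stack=$ e L  input=e e $  — expand L ::= e
step 6: stack=$ e e  input=e e $  — match e
step 7: stack=$ e  input=e $  — match e
Accept reached after 7 steps.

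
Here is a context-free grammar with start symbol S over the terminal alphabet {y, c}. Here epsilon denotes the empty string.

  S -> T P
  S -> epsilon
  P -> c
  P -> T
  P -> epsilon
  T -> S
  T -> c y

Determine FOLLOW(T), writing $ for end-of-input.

FIRST(S) = {epsilon, c}  (via T P)
FIRST(T) = {epsilon, c}  (via S)
FIRST(P) = {epsilon, c}  (via T)
FOLLOW(S) includes $ since S is the start symbol.
FOLLOW(S): in T->S, the suffix after S is empty, so FOLLOW(S) ⊇ FOLLOW(T) = {$, c}. Thus FOLLOW(S) = {$, c}.
FOLLOW(P): in S->T P, the suffix after P is empty, so FOLLOW(P) ⊇ FOLLOW(S) = {$, c}. Thus FOLLOW(P) = {$, c}.
FOLLOW(T): in S->T P, T is followed by P with FIRST {epsilon, c}; in S->T P, the suffix after T is nullable, so FOLLOW(T) ⊇ FOLLOW(S) = {$, c}; in P->T, the suffix after T is empty, so FOLLOW(T) ⊇ FOLLOW(P) = {$, c}. Thus FOLLOW(T) = {$, c}.

{$, c}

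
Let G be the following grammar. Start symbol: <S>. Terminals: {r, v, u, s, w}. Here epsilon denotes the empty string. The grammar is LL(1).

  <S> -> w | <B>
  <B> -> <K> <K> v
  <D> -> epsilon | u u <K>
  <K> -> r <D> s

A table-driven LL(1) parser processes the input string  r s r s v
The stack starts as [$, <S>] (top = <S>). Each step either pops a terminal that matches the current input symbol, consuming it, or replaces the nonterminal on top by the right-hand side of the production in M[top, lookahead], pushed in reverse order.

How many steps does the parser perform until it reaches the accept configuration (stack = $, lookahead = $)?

      Stack            Input        Action
   1  $ <S>            r s r s v $  expand <S> -> <B>
   2  $ <B>            r s r s v $  expand <B> -> <K> <K> v
   3  $ v <K> <K>      r s r s v $  expand <K> -> r <D> s
   4  $ v <K> s <D> r  r s r s v $  match r
   5  $ v <K> s <D>    s r s v $    expand <D> -> epsilon
   6  $ v <K> s        s r s v $    match s
   7  $ v <K>          r s v $      expand <K> -> r <D> s
   8  $ v s <D> r      r s v $      match r
   9  $ v s <D>        s v $        expand <D> -> epsilon
  10  $ v s            s v $        match s
  11  $ v              v $          match v
Accept reached after 11 steps.

11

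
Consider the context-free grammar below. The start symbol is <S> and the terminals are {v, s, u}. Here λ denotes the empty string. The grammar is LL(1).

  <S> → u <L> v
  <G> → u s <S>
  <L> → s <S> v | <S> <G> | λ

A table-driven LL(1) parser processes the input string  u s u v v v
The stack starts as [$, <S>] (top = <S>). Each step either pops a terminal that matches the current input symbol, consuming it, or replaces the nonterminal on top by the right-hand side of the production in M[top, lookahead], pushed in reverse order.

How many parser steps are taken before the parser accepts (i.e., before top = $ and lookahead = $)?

step 1: stack=$ <S>  input=u s u v v v $  — expand <S> → u <L> v
step 2: stack=$ v <L> u  input=u s u v v v $  — match u
step 3: stack=$ v <L>  input=s u v v v $  — expand <L> → s <S> v
step 4: stack=$ v v <S> s  input=s u v v v $  — match s
step 5: stack=$ v v <S>  input=u v v v $  — expand <S> → u <L> v
step 6: stack=$ v v v <L> u  input=u v v v $  — match u
step 7: stack=$ v v v <L>  input=v v v $  — expand <L> → λ
step 8: stack=$ v v v  input=v v v $  — match v
step 9: stack=$ v v  input=v v $  — match v
step 10: stack=$ v  input=v $  — match v
Accept reached after 10 steps.

10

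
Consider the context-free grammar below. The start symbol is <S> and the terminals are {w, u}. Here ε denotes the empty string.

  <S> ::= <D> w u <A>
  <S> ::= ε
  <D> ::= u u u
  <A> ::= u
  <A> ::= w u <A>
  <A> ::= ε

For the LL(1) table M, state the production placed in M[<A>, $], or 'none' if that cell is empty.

FIRST(<D>) = {u}
FIRST(<A>) = {ε, u, w}
FIRST(<S>) = {ε, u}  (via <D> w u <A>)
FOLLOW(<S>) includes $ since <S> is the start symbol.
FOLLOW(<S>): <S> appears on no right-hand side. Thus FOLLOW(<S>) = {$}.
FOLLOW(<A>): in <S>::=<D> w u <A>, the suffix after <A> is empty, so FOLLOW(<A>) ⊇ FOLLOW(<S>) = {$}; in <A>::=w u <A>, the suffix after <A> is empty (adds nothing new). Thus FOLLOW(<A>) = {$}.
For <A> ::= u: FIRST(u) = {u}, so it goes in M[<A>, t] for t ∈ {u}.
For <A> ::= w u <A>: FIRST(w u <A>) = {w}, so it goes in M[<A>, t] for t ∈ {w}.
For <A> ::= ε: FIRST(ε) = {ε}, so it goes in M[<A>, t] for t ∈ {}; since ε ∈ FIRST, also for every t ∈ FOLLOW(<A>) = {$}.

<A> ::= ε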